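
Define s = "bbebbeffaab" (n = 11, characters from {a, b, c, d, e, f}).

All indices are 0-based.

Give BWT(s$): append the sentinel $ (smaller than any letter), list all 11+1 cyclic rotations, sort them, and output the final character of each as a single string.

bfaa$ebbbbfe

rank  rotation      last
    0  $bbebbeffaab  b
    1  aab$bbebbeff  f
    2  ab$bbebbeffa  a
    3  b$bbebbeffaa  a
    4  bbebbeffaab$  $
    5  bbeffaab$bbe  e
    6  bebbeffaab$b  b
    7  beffaab$bbeb  b
    8  ebbeffaab$bb  b
    9  effaab$bbebb  b
   10  faab$bbebbef  f
   11  ffaab$bbebbe  e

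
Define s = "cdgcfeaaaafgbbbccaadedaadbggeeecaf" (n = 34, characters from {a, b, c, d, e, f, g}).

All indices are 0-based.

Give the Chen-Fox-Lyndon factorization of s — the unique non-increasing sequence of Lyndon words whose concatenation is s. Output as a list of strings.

emit factor 1: 'cdgcfe' (i=0, period=6)
emit factor 2: 'aaaafgbbbccaadedaadbggeeecaf' (i=6, period=28)

["cdgcfe", "aaaafgbbbccaadedaadbggeeecaf"]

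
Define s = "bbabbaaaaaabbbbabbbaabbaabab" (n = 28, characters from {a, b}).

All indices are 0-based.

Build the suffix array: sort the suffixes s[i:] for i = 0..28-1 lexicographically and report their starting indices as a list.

sorted suffixes:
  #0 SA[0]=5  'aaaaaabbbbabbbaabbaabab'
  #1 SA[1]=6  'aaaaabbbbabbbaabbaabab'
  #2 SA[2]=7  'aaaabbbbabbbaabbaabab'
  #3 SA[3]=8  'aaabbbbabbbaabbaabab'
  #4 SA[4]=23  'aabab'
  #5 SA[5]=19  'aabbaabab'
  #6 SA[6]=9  'aabbbbabbbaabbaabab'
  #7 SA[7]=26  'ab'
  #8 SA[8]=24  'abab'
  #9 SA[9]=2  'abbaaaaaabbbbabbbaabbaabab'
  #10 SA[10]=20  'abbaabab'
  #11 SA[11]=15  'abbbaabbaabab'
  #12 SA[12]=10  'abbbbabbbaabbaabab'
  #13 SA[13]=27  'b'
  #14 SA[14]=4  'baaaaaabbbbabbbaabbaabab'
  #15 SA[15]=22  'baabab'
  #16 SA[16]=18  'baabbaabab'
  #17 SA[17]=25  'bab'
  #18 SA[18]=1  'babbaaaaaabbbbabbbaabbaabab'
  #19 SA[19]=14  'babbbaabbaabab'
  #20 SA[20]=3  'bbaaaaaabbbbabbbaabbaabab'
  #21 SA[21]=21  'bbaabab'
  #22 SA[22]=17  'bbaabbaabab'
  #23 SA[23]=0  'bbabbaaaaaabbbbabbbaabbaabab'
  #24 SA[24]=13  'bbabbbaabbaabab'
  #25 SA[25]=16  'bbbaabbaabab'
  #26 SA[26]=12  'bbbabbbaabbaabab'
  #27 SA[27]=11  'bbbbabbbaabbaabab'

[5, 6, 7, 8, 23, 19, 9, 26, 24, 2, 20, 15, 10, 27, 4, 22, 18, 25, 1, 14, 3, 21, 17, 0, 13, 16, 12, 11]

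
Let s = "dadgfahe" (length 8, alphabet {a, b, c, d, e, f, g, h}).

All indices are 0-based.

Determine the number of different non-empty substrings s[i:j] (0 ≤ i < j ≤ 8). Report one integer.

rank | idx | suffix
   0 |   1 | adgfahe
   1 |   5 | ahe
   2 |   0 | dadgfahe
   3 |   2 | dgfahe
   4 |   7 | e
   5 |   4 | fahe
   6 |   3 | gfahe
   7 |   6 | he

SA = [1, 5, 0, 2, 7, 4, 3, 6]
i: (SA[i-1],SA[i]) lcp shared
  1: (1,5) 1 'a'
  2: (5,0) 0 ''
  3: (0,2) 1 'd'
  4: (2,7) 0 ''
  5: (7,4) 0 ''
  6: (4,3) 0 ''
  7: (3,6) 0 ''

n(n+1)/2 = 8·9/2 = 36
Σ LCP = 0 + 1 + 0 + 1 + 0 + 0 + 0 + 0 = 2
distinct = 36 − 2 = 34

34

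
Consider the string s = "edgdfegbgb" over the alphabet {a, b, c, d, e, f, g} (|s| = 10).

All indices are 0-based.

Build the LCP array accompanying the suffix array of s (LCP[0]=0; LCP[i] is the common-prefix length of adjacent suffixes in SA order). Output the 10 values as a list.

[0, 1, 0, 1, 0, 1, 0, 0, 2, 1]

sorted suffixes:
  #0 SA[0]=9  'b'
  #1 SA[1]=7  'bgb'
  #2 SA[2]=3  'dfegbgb'
  #3 SA[3]=1  'dgdfegbgb'
  #4 SA[4]=0  'edgdfegbgb'
  #5 SA[5]=5  'egbgb'
  #6 SA[6]=4  'fegbgb'
  #7 SA[7]=8  'gb'
  #8 SA[8]=6  'gbgb'
  #9 SA[9]=2  'gdfegbgb'

SA = [9, 7, 3, 1, 0, 5, 4, 8, 6, 2]
i: (SA[i-1],SA[i]) lcp shared
  1: (9,7) 1 'b'
  2: (7,3) 0 ''
  3: (3,1) 1 'd'
  4: (1,0) 0 ''
  5: (0,5) 1 'e'
  6: (5,4) 0 ''
  7: (4,8) 0 ''
  8: (8,6) 2 'gb'
  9: (6,2) 1 'g'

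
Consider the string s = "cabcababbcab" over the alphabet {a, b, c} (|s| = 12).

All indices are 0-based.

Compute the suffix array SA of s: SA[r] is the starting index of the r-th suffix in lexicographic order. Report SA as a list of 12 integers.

rank | idx | suffix
   0 |  10 | ab
   1 |   4 | ababbcab
   2 |   6 | abbcab
   3 |   1 | abcababbcab
   4 |  11 | b
   5 |   5 | babbcab
   6 |   7 | bbcab
   7 |   8 | bcab
   8 |   2 | bcababbcab
   9 |   9 | cab
  10 |   3 | cababbcab
  11 |   0 | cabcababbcab

[10, 4, 6, 1, 11, 5, 7, 8, 2, 9, 3, 0]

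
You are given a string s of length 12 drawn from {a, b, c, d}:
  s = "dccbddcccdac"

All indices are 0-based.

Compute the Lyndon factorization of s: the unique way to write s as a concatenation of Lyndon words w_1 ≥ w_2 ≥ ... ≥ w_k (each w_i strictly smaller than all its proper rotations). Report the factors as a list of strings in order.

["d", "c", "c", "bddcccd", "ac"]

emit factor 1: 'd' (i=0, period=1)
emit factor 2: 'c' (i=1, period=1)
emit factor 3: 'c' (i=2, period=1)
emit factor 4: 'bddcccd' (i=3, period=7)
emit factor 5: 'ac' (i=10, period=2)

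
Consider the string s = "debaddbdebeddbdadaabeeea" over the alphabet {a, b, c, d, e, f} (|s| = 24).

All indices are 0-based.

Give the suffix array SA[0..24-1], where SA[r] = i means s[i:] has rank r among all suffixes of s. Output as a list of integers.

[23, 17, 18, 15, 3, 2, 13, 6, 9, 19, 16, 14, 12, 5, 11, 4, 0, 7, 22, 1, 8, 10, 21, 20]

rank→(start, suffix):
  0 → (23, 'a')
  1 → (17, 'aabeeea')
  2 → (18, 'abeeea')
  3 → (15, 'adaabeeea')
  4 → (3, 'addbdebeddbdadaabeeea')
  5 → (2, 'baddbdebeddbdadaabeeea')
  6 → (13, 'bdadaabeeea')
  7 → (6, 'bdebeddbdadaabeeea')
  8 → (9, 'beddbdadaabeeea')
  9 → (19, 'beeea')
  10 → (16, 'daabeeea')
  11 → (14, 'dadaabeeea')
  12 → (12, 'dbdadaabeeea')
  13 → (5, 'dbdebeddbdadaabeeea')
  14 → (11, 'ddbdadaabeeea')
  15 → (4, 'ddbdebeddbdadaabeeea')
  16 → (0, 'debaddbdebeddbdadaabeeea')
  17 → (7, 'debeddbdadaabeeea')
  18 → (22, 'ea')
  19 → (1, 'ebaddbdebeddbdadaabeeea')
  20 → (8, 'ebeddbdadaabeeea')
  21 → (10, 'eddbdadaabeeea')
  22 → (21, 'eea')
  23 → (20, 'eeea')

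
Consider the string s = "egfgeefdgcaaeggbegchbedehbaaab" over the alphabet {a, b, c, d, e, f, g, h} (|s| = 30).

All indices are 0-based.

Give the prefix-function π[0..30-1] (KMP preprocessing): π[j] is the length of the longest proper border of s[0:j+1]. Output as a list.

π[0] = 0
j=1 s[j]='g': π[1]=0 (border '')
j=2 s[j]='f': π[2]=0 (border '')
j=3 s[j]='g': π[3]=0 (border '')
j=4 s[j]='e': π[4]=1 (border 'e')
j=5 s[j]='e': k: 1→0; π[5]=1 (border 'e')
j=6 s[j]='f': k: 1→0; π[6]=0 (border '')
j=7 s[j]='d': π[7]=0 (border '')
j=8 s[j]='g': π[8]=0 (border '')
j=9 s[j]='c': π[9]=0 (border '')
j=10 s[j]='a': π[10]=0 (border '')
j=11 s[j]='a': π[11]=0 (border '')
j=12 s[j]='e': π[12]=1 (border 'e')
j=13 s[j]='g': π[13]=2 (border 'eg')
j=14 s[j]='g': k: 2→0; π[14]=0 (border '')
j=15 s[j]='b': π[15]=0 (border '')
j=16 s[j]='e': π[16]=1 (border 'e')
j=17 s[j]='g': π[17]=2 (border 'eg')
j=18 s[j]='c': k: 2→0; π[18]=0 (border '')
j=19 s[j]='h': π[19]=0 (border '')
j=20 s[j]='b': π[20]=0 (border '')
j=21 s[j]='e': π[21]=1 (border 'e')
j=22 s[j]='d': k: 1→0; π[22]=0 (border '')
j=23 s[j]='e': π[23]=1 (border 'e')
j=24 s[j]='h': k: 1→0; π[24]=0 (border '')
j=25 s[j]='b': π[25]=0 (border '')
j=26 s[j]='a': π[26]=0 (border '')
j=27 s[j]='a': π[27]=0 (border '')
j=28 s[j]='a': π[28]=0 (border '')
j=29 s[j]='b': π[29]=0 (border '')

[0, 0, 0, 0, 1, 1, 0, 0, 0, 0, 0, 0, 1, 2, 0, 0, 1, 2, 0, 0, 0, 1, 0, 1, 0, 0, 0, 0, 0, 0]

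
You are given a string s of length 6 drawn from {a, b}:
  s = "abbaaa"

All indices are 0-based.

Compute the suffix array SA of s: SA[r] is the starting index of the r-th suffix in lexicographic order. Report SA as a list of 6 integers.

[5, 4, 3, 0, 2, 1]

rank | idx | suffix
   0 |   5 | a
   1 |   4 | aa
   2 |   3 | aaa
   3 |   0 | abbaaa
   4 |   2 | baaa
   5 |   1 | bbaaa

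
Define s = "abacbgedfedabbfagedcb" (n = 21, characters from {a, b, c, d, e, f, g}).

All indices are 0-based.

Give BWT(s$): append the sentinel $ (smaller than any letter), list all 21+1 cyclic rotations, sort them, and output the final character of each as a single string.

b$dbfcaabcdaeeefggbdab

rank  rotation                last
    0  $abacbgedfedabbfagedcb  b
    1  abacbgedfedabbfagedcb$  $
    2  abbfagedcb$abacbgedfed  d
    3  acbgedfedabbfagedcb$ab  b
    4  agedcb$abacbgedfedabbf  f
    5  b$abacbgedfedabbfagedc  c
    6  bacbgedfedabbfagedcb$a  a
    7  bbfagedcb$abacbgedfeda  a
    8  bfagedcb$abacbgedfedab  b
    9  bgedfedabbfagedcb$abac  c
   10  cb$abacbgedfedabbfaged  d
   11  cbgedfedabbfagedcb$aba  a
   12  dabbfagedcb$abacbgedfe  e
   13  dcb$abacbgedfedabbfage  e
   14  dfedabbfagedcb$abacbge  e
   15  edabbfagedcb$abacbgedf  f
   16  edcb$abacbgedfedabbfag  g
   17  edfedabbfagedcb$abacbg  g
   18  fagedcb$abacbgedfedabb  b
   19  fedabbfagedcb$abacbged  d
   20  gedcb$abacbgedfedabbfa  a
   21  gedfedabbfagedcb$abacb  b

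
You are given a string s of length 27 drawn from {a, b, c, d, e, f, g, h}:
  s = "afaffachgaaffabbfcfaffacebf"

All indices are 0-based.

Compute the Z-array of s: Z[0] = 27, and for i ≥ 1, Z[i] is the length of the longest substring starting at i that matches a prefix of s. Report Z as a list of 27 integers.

Z[0]=27
i=1: outside box; Z[1]=0
i=2: outside box; Z[2]=2 grow→box=[2,4)
i=3: min(r-i=1, Z[1]=0)=0; Z[3]=0
i=4: outside box; Z[4]=0
i=5: outside box; Z[5]=1 grow→box=[5,6)
i=6: outside box; Z[6]=0
i=7: outside box; Z[7]=0
i=8: outside box; Z[8]=0
i=9: outside box; Z[9]=1 grow→box=[9,10)
i=10: outside box; Z[10]=2 grow→box=[10,12)
i=11: min(r-i=1, Z[1]=0)=0; Z[11]=0
i=12: outside box; Z[12]=0
i=13: outside box; Z[13]=1 grow→box=[13,14)
i=14: outside box; Z[14]=0
i=15: outside box; Z[15]=0
i=16: outside box; Z[16]=0
i=17: outside box; Z[17]=0
i=18: outside box; Z[18]=0
i=19: outside box; Z[19]=2 grow→box=[19,21)
i=20: min(r-i=1, Z[1]=0)=0; Z[20]=0
i=21: outside box; Z[21]=0
i=22: outside box; Z[22]=1 grow→box=[22,23)
i=23: outside box; Z[23]=0
i=24: outside box; Z[24]=0
i=25: outside box; Z[25]=0
i=26: outside box; Z[26]=0

[27, 0, 2, 0, 0, 1, 0, 0, 0, 1, 2, 0, 0, 1, 0, 0, 0, 0, 0, 2, 0, 0, 1, 0, 0, 0, 0]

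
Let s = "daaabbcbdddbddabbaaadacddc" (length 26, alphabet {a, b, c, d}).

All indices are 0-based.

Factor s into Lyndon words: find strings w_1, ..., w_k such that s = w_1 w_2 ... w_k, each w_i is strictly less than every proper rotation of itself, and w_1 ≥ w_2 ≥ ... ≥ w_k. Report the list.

["d", "aaabbcbdddbddabbaaadacddc"]

emit factor 1: 'd' (i=0, period=1)
emit factor 2: 'aaabbcbdddbddabbaaadacddc' (i=1, period=25)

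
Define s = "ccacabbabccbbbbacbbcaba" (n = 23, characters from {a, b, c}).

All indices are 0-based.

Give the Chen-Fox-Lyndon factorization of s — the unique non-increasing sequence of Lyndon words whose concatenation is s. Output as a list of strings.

["c", "c", "ac", "abbabccbbbbacbbc", "ab", "a"]

emit factor 1: 'c' (i=0, period=1)
emit factor 2: 'c' (i=1, period=1)
emit factor 3: 'ac' (i=2, period=2)
emit factor 4: 'abbabccbbbbacbbc' (i=4, period=16)
emit factor 5: 'ab' (i=20, period=2)
emit factor 6: 'a' (i=22, period=1)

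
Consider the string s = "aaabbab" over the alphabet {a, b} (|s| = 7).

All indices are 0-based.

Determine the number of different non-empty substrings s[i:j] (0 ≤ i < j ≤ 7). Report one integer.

21

rank→(start, suffix):
  0 → (0, 'aaabbab')
  1 → (1, 'aabbab')
  2 → (5, 'ab')
  3 → (2, 'abbab')
  4 → (6, 'b')
  5 → (4, 'bab')
  6 → (3, 'bbab')

SA = [0, 1, 5, 2, 6, 4, 3]
i: (SA[i-1],SA[i]) lcp shared
  1: (0,1) 2 'aa'
  2: (1,5) 1 'a'
  3: (5,2) 2 'ab'
  4: (2,6) 0 ''
  5: (6,4) 1 'b'
  6: (4,3) 1 'b'

n(n+1)/2 = 7·8/2 = 28
Σ LCP = 0 + 2 + 1 + 2 + 0 + 1 + 1 = 7
distinct = 28 − 7 = 21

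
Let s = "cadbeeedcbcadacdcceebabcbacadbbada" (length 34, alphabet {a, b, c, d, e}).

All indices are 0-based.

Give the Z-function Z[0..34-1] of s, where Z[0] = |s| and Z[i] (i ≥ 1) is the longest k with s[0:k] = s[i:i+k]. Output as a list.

[34, 0, 0, 0, 0, 0, 0, 0, 1, 0, 3, 0, 0, 0, 1, 0, 1, 1, 0, 0, 0, 0, 0, 1, 0, 0, 4, 0, 0, 0, 0, 0, 0, 0]

Z[0]=34
i=1: outside box; Z[1]=0
i=2: outside box; Z[2]=0
i=3: outside box; Z[3]=0
i=4: outside box; Z[4]=0
i=5: outside box; Z[5]=0
i=6: outside box; Z[6]=0
i=7: outside box; Z[7]=0
i=8: outside box; Z[8]=1 grow→box=[8,9)
i=9: outside box; Z[9]=0
i=10: outside box; Z[10]=3 grow→box=[10,13)
i=11: min(r-i=2, Z[1]=0)=0; Z[11]=0
i=12: min(r-i=1, Z[2]=0)=0; Z[12]=0
i=13: outside box; Z[13]=0
i=14: outside box; Z[14]=1 grow→box=[14,15)
i=15: outside box; Z[15]=0
i=16: outside box; Z[16]=1 grow→box=[16,17)
i=17: outside box; Z[17]=1 grow→box=[17,18)
i=18: outside box; Z[18]=0
i=19: outside box; Z[19]=0
i=20: outside box; Z[20]=0
i=21: outside box; Z[21]=0
i=22: outside box; Z[22]=0
i=23: outside box; Z[23]=1 grow→box=[23,24)
i=24: outside box; Z[24]=0
i=25: outside box; Z[25]=0
i=26: outside box; Z[26]=4 grow→box=[26,30)
i=27: min(r-i=3, Z[1]=0)=0; Z[27]=0
i=28: min(r-i=2, Z[2]=0)=0; Z[28]=0
i=29: min(r-i=1, Z[3]=0)=0; Z[29]=0
i=30: outside box; Z[30]=0
i=31: outside box; Z[31]=0
i=32: outside box; Z[32]=0
i=33: outside box; Z[33]=0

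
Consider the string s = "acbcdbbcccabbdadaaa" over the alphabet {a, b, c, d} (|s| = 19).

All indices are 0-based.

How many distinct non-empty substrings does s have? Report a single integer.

170

rank | idx | suffix
   0 |  18 | a
   1 |  17 | aa
   2 |  16 | aaa
   3 |  10 | abbdadaaa
   4 |   0 | acbcdbbcccabbdadaaa
   5 |  14 | adaaa
   6 |   5 | bbcccabbdadaaa
   7 |  11 | bbdadaaa
   8 |   6 | bcccabbdadaaa
   9 |   2 | bcdbbcccabbdadaaa
  10 |  12 | bdadaaa
  11 |   9 | cabbdadaaa
  12 |   1 | cbcdbbcccabbdadaaa
  13 |   8 | ccabbdadaaa
  14 |   7 | cccabbdadaaa
  15 |   3 | cdbbcccabbdadaaa
  16 |  15 | daaa
  17 |  13 | dadaaa
  18 |   4 | dbbcccabbdadaaa

SA = [18, 17, 16, 10, 0, 14, 5, 11, 6, 2, 12, 9, 1, 8, 7, 3, 15, 13, 4]
rank  pair      lcp
   1  s[18:],s[17:]  1  'a'
   2  s[17:],s[16:]  2  'aa'
   3  s[16:],s[10:]  1  'a'
   4  s[10:],s[0:]  1  'a'
   5  s[0:],s[14:]  1  'a'
   6  s[14:],s[5:]  0  ''
   7  s[5:],s[11:]  2  'bb'
   8  s[11:],s[6:]  1  'b'
   9  s[6:],s[2:]  2  'bc'
  10  s[2:],s[12:]  1  'b'
  11  s[12:],s[9:]  0  ''
  12  s[9:],s[1:]  1  'c'
  13  s[1:],s[8:]  1  'c'
  14  s[8:],s[7:]  2  'cc'
  15  s[7:],s[3:]  1  'c'
  16  s[3:],s[15:]  0  ''
  17  s[15:],s[13:]  2  'da'
  18  s[13:],s[4:]  1  'd'

n(n+1)/2 = 19·20/2 = 190
Σ LCP = 0 + 1 + 2 + 1 + 1 + 1 + 0 + 2 + 1 + 2 + 1 + 0 + 1 + 1 + 2 + 1 + 0 + 2 + 1 = 20
distinct = 190 − 20 = 170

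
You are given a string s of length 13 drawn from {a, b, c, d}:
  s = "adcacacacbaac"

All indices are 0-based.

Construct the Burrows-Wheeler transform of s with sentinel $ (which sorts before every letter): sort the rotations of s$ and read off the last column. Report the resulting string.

rank  rotation        last
    0  $adcacacacbaac  c
    1  aac$adcacacacb  b
    2  ac$adcacacacba  a
    3  acacacbaac$adc  c
    4  acacbaac$adcac  c
    5  acbaac$adcacac  c
    6  adcacacacbaac$  $
    7  baac$adcacacac  c
    8  c$adcacacacbaa  a
    9  cacacacbaac$ad  d
   10  cacacbaac$adca  a
   11  cacbaac$adcaca  a
   12  cbaac$adcacaca  a
   13  dcacacacbaac$a  a

cbaccc$cadaaaa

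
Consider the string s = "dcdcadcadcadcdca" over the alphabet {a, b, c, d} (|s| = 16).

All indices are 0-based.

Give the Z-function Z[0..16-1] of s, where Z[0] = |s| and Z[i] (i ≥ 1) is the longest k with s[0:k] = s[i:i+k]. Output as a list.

Z[0]=16
i=1: i≥r, start 0; Z[1]=0
i=2: i≥r, start 0; Z[2]=2 grow→box=[2,4)
i=3: min(r-i=1, Z[1]=0)=0; Z[3]=0
i=4: i≥r, start 0; Z[4]=0
i=5: i≥r, start 0; Z[5]=2 grow→box=[5,7)
i=6: min(r-i=1, Z[1]=0)=0; Z[6]=0
i=7: i≥r, start 0; Z[7]=0
i=8: i≥r, start 0; Z[8]=2 grow→box=[8,10)
i=9: min(r-i=1, Z[1]=0)=0; Z[9]=0
i=10: i≥r, start 0; Z[10]=0
i=11: i≥r, start 0; Z[11]=5 grow→box=[11,16)
i=12: min(r-i=4, Z[1]=0)=0; Z[12]=0
i=13: min(r-i=3, Z[2]=2)=2; Z[13]=2
i=14: min(r-i=2, Z[3]=0)=0; Z[14]=0
i=15: min(r-i=1, Z[4]=0)=0; Z[15]=0

[16, 0, 2, 0, 0, 2, 0, 0, 2, 0, 0, 5, 0, 2, 0, 0]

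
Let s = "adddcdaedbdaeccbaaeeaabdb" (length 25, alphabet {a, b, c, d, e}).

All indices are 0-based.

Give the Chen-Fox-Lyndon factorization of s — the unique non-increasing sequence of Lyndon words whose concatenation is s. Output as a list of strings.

emit factor 1: 'adddcdaedbdaeccb' (i=0, period=16)
emit factor 2: 'aaee' (i=16, period=4)
emit factor 3: 'aabdb' (i=20, period=5)

["adddcdaedbdaeccb", "aaee", "aabdb"]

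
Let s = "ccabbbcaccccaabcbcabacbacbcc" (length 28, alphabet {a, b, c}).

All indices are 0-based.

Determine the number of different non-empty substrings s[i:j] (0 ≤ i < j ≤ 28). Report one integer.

355

rank→(start, suffix):
  0 → (12, 'aabcbcabacbacbcc')
  1 → (18, 'abacbacbcc')
  2 → (2, 'abbbcaccccaabcbcabacbacbcc')
  3 → (13, 'abcbcabacbacbcc')
  4 → (20, 'acbacbcc')
  5 → (23, 'acbcc')
  6 → (7, 'accccaabcbcabacbacbcc')
  7 → (19, 'bacbacbcc')
  8 → (22, 'bacbcc')
  9 → (3, 'bbbcaccccaabcbcabacbacbcc')
  10 → (4, 'bbcaccccaabcbcabacbacbcc')
  11 → (16, 'bcabacbacbcc')
  12 → (5, 'bcaccccaabcbcabacbacbcc')
  13 → (14, 'bcbcabacbacbcc')
  14 → (25, 'bcc')
  15 → (27, 'c')
  16 → (11, 'caabcbcabacbacbcc')
  17 → (17, 'cabacbacbcc')
  18 → (1, 'cabbbcaccccaabcbcabacbacbcc')
  19 → (6, 'caccccaabcbcabacbacbcc')
  20 → (21, 'cbacbcc')
  21 → (15, 'cbcabacbacbcc')
  22 → (24, 'cbcc')
  23 → (26, 'cc')
  24 → (10, 'ccaabcbcabacbacbcc')
  25 → (0, 'ccabbbcaccccaabcbcabacbacbcc')
  26 → (9, 'cccaabcbcabacbacbcc')
  27 → (8, 'ccccaabcbcabacbacbcc')

SA = [12, 18, 2, 13, 20, 23, 7, 19, 22, 3, 4, 16, 5, 14, 25, 27, 11, 17, 1, 6, 21, 15, 24, 26, 10, 0, 9, 8]
i: (SA[i-1],SA[i]) lcp shared
  1: (12,18) 1 'a'
  2: (18,2) 2 'ab'
  3: (2,13) 2 'ab'
  4: (13,20) 1 'a'
  5: (20,23) 3 'acb'
  6: (23,7) 2 'ac'
  7: (7,19) 0 ''
  8: (19,22) 4 'bacb'
  9: (22,3) 1 'b'
  10: (3,4) 2 'bb'
  11: (4,16) 1 'b'
  12: (16,5) 3 'bca'
  13: (5,14) 2 'bc'
  14: (14,25) 2 'bc'
  15: (25,27) 0 ''
  16: (27,11) 1 'c'
  17: (11,17) 2 'ca'
  18: (17,1) 3 'cab'
  19: (1,6) 2 'ca'
  20: (6,21) 1 'c'
  21: (21,15) 2 'cb'
  22: (15,24) 3 'cbc'
  23: (24,26) 1 'c'
  24: (26,10) 2 'cc'
  25: (10,0) 3 'cca'
  26: (0,9) 2 'cc'
  27: (9,8) 3 'ccc'

n(n+1)/2 = 28·29/2 = 406
Σ LCP = 0 + 1 + 2 + 2 + 1 + 3 + 2 + 0 + 4 + 1 + 2 + 1 + 3 + 2 + 2 + 0 + 1 + 2 + 3 + 2 + 1 + 2 + 3 + 1 + 2 + 3 + 2 + 3 = 51
distinct = 406 − 51 = 355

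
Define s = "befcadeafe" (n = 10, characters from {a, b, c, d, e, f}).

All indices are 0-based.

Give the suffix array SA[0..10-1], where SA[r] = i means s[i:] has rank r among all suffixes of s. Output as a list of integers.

[4, 7, 0, 3, 5, 9, 6, 1, 2, 8]

rank | idx | suffix
   0 |   4 | adeafe
   1 |   7 | afe
   2 |   0 | befcadeafe
   3 |   3 | cadeafe
   4 |   5 | deafe
   5 |   9 | e
   6 |   6 | eafe
   7 |   1 | efcadeafe
   8 |   2 | fcadeafe
   9 |   8 | fe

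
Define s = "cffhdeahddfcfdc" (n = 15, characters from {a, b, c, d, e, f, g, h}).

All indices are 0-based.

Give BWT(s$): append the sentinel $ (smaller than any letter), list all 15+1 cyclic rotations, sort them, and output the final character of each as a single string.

rank  rotation          last
    0  $cffhdeahddfcfdc  c
    1  ahddfcfdc$cffhde  e
    2  c$cffhdeahddfcfd  d
    3  cfdc$cffhdeahddf  f
    4  cffhdeahddfcfdc$  $
    5  dc$cffhdeahddfcf  f
    6  ddfcfdc$cffhdeah  h
    7  deahddfcfdc$cffh  h
    8  dfcfdc$cffhdeahd  d
    9  eahddfcfdc$cffhd  d
   10  fcfdc$cffhdeahdd  d
   11  fdc$cffhdeahddfc  c
   12  ffhdeahddfcfdc$c  c
   13  fhdeahddfcfdc$cf  f
   14  hddfcfdc$cffhdea  a
   15  hdeahddfcfdc$cff  f

cedf$fhhdddccfaf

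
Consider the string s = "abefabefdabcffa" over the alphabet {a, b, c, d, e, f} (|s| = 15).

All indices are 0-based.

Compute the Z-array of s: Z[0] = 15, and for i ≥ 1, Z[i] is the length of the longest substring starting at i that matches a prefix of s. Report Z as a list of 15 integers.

[15, 0, 0, 0, 4, 0, 0, 0, 0, 2, 0, 0, 0, 0, 1]

Z[0]=15
i=1: fresh scan; Z[1]=0
i=2: fresh scan; Z[2]=0
i=3: fresh scan; Z[3]=0
i=4: fresh scan; Z[4]=4 extend→box=[4,8)
i=5: min(r-i=3, Z[1]=0)=0; Z[5]=0
i=6: min(r-i=2, Z[2]=0)=0; Z[6]=0
i=7: min(r-i=1, Z[3]=0)=0; Z[7]=0
i=8: fresh scan; Z[8]=0
i=9: fresh scan; Z[9]=2 extend→box=[9,11)
i=10: min(r-i=1, Z[1]=0)=0; Z[10]=0
i=11: fresh scan; Z[11]=0
i=12: fresh scan; Z[12]=0
i=13: fresh scan; Z[13]=0
i=14: fresh scan; Z[14]=1 extend→box=[14,15)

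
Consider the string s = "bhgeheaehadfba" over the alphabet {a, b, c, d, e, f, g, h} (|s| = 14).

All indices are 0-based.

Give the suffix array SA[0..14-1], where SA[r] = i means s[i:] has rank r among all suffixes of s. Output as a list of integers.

rank→(start, suffix):
  0 → (13, 'a')
  1 → (9, 'adfba')
  2 → (6, 'aehadfba')
  3 → (12, 'ba')
  4 → (0, 'bhgeheaehadfba')
  5 → (10, 'dfba')
  6 → (5, 'eaehadfba')
  7 → (7, 'ehadfba')
  8 → (3, 'eheaehadfba')
  9 → (11, 'fba')
  10 → (2, 'geheaehadfba')
  11 → (8, 'hadfba')
  12 → (4, 'heaehadfba')
  13 → (1, 'hgeheaehadfba')

[13, 9, 6, 12, 0, 10, 5, 7, 3, 11, 2, 8, 4, 1]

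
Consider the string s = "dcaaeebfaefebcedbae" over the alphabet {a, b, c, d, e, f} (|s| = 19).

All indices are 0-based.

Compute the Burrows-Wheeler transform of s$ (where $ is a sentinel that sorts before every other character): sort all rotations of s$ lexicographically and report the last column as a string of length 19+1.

ecbafdeedbe$afecaabe

rank  rotation              last
    0  $dcaaeebfaefebcedbae  e
    1  aaeebfaefebcedbae$dc  c
    2  ae$dcaaeebfaefebcedb  b
    3  aeebfaefebcedbae$dca  a
    4  aefebcedbae$dcaaeebf  f
    5  bae$dcaaeebfaefebced  d
    6  bcedbae$dcaaeebfaefe  e
    7  bfaefebcedbae$dcaaee  e
    8  caaeebfaefebcedbae$d  d
    9  cedbae$dcaaeebfaefeb  b
   10  dbae$dcaaeebfaefebce  e
   11  dcaaeebfaefebcedbae$  $
   12  e$dcaaeebfaefebcedba  a
   13  ebcedbae$dcaaeebfaef  f
   14  ebfaefebcedbae$dcaae  e
   15  edbae$dcaaeebfaefebc  c
   16  eebfaefebcedbae$dcaa  a
   17  efebcedbae$dcaaeebfa  a
   18  faefebcedbae$dcaaeeb  b
   19  febcedbae$dcaaeebfae  e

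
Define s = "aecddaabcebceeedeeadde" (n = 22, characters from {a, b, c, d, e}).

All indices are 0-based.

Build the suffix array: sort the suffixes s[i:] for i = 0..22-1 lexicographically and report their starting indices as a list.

sorted suffixes:
  #0 SA[0]=5  'aabcebceeedeeadde'
  #1 SA[1]=6  'abcebceeedeeadde'
  #2 SA[2]=18  'adde'
  #3 SA[3]=0  'aecddaabcebceeedeeadde'
  #4 SA[4]=7  'bcebceeedeeadde'
  #5 SA[5]=10  'bceeedeeadde'
  #6 SA[6]=2  'cddaabcebceeedeeadde'
  #7 SA[7]=8  'cebceeedeeadde'
  #8 SA[8]=11  'ceeedeeadde'
  #9 SA[9]=4  'daabcebceeedeeadde'
  #10 SA[10]=3  'ddaabcebceeedeeadde'
  #11 SA[11]=19  'dde'
  #12 SA[12]=20  'de'
  #13 SA[13]=15  'deeadde'
  #14 SA[14]=21  'e'
  #15 SA[15]=17  'eadde'
  #16 SA[16]=9  'ebceeedeeadde'
  #17 SA[17]=1  'ecddaabcebceeedeeadde'
  #18 SA[18]=14  'edeeadde'
  #19 SA[19]=16  'eeadde'
  #20 SA[20]=13  'eedeeadde'
  #21 SA[21]=12  'eeedeeadde'

[5, 6, 18, 0, 7, 10, 2, 8, 11, 4, 3, 19, 20, 15, 21, 17, 9, 1, 14, 16, 13, 12]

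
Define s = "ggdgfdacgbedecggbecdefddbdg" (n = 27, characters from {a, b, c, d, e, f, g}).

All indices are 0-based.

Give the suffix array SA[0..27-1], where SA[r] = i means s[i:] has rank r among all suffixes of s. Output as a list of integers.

rank→(start, suffix):
  0 → (6, 'acgbedecggbecdefddbdg')
  1 → (24, 'bdg')
  2 → (16, 'becdefddbdg')
  3 → (9, 'bedecggbecdefddbdg')
  4 → (18, 'cdefddbdg')
  5 → (7, 'cgbedecggbecdefddbdg')
  6 → (13, 'cggbecdefddbdg')
  7 → (5, 'dacgbedecggbecdefddbdg')
  8 → (23, 'dbdg')
  9 → (22, 'ddbdg')
  10 → (11, 'decggbecdefddbdg')
  11 → (19, 'defddbdg')
  12 → (25, 'dg')
  13 → (2, 'dgfdacgbedecggbecdefddbdg')
  14 → (17, 'ecdefddbdg')
  15 → (12, 'ecggbecdefddbdg')
  16 → (10, 'edecggbecdefddbdg')
  17 → (20, 'efddbdg')
  18 → (4, 'fdacgbedecggbecdefddbdg')
  19 → (21, 'fddbdg')
  20 → (26, 'g')
  21 → (15, 'gbecdefddbdg')
  22 → (8, 'gbedecggbecdefddbdg')
  23 → (1, 'gdgfdacgbedecggbecdefddbdg')
  24 → (3, 'gfdacgbedecggbecdefddbdg')
  25 → (14, 'ggbecdefddbdg')
  26 → (0, 'ggdgfdacgbedecggbecdefddbdg')

[6, 24, 16, 9, 18, 7, 13, 5, 23, 22, 11, 19, 25, 2, 17, 12, 10, 20, 4, 21, 26, 15, 8, 1, 3, 14, 0]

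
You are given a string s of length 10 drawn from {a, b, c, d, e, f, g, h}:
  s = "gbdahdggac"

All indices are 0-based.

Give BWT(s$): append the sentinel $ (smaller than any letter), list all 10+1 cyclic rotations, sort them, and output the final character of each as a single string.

rank  rotation     last
    0  $gbdahdggac  c
    1  ac$gbdahdgg  g
    2  ahdggac$gbd  d
    3  bdahdggac$g  g
    4  c$gbdahdgga  a
    5  dahdggac$gb  b
    6  dggac$gbdah  h
    7  gac$gbdahdg  g
    8  gbdahdggac$  $
    9  ggac$gbdahd  d
   10  hdggac$gbda  a

cgdgabhg$da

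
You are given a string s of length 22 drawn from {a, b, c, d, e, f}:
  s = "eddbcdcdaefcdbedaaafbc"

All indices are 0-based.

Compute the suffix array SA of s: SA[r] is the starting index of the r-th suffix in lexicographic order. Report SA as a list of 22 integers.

rank | idx | suffix
   0 |  16 | aaafbc
   1 |  17 | aafbc
   2 |   8 | aefcdbedaaafbc
   3 |  18 | afbc
   4 |  20 | bc
   5 |   3 | bcdcdaefcdbedaaafbc
   6 |  13 | bedaaafbc
   7 |  21 | c
   8 |   6 | cdaefcdbedaaafbc
   9 |  11 | cdbedaaafbc
  10 |   4 | cdcdaefcdbedaaafbc
  11 |  15 | daaafbc
  12 |   7 | daefcdbedaaafbc
  13 |   2 | dbcdcdaefcdbedaaafbc
  14 |  12 | dbedaaafbc
  15 |   5 | dcdaefcdbedaaafbc
  16 |   1 | ddbcdcdaefcdbedaaafbc
  17 |  14 | edaaafbc
  18 |   0 | eddbcdcdaefcdbedaaafbc
  19 |   9 | efcdbedaaafbc
  20 |  19 | fbc
  21 |  10 | fcdbedaaafbc

[16, 17, 8, 18, 20, 3, 13, 21, 6, 11, 4, 15, 7, 2, 12, 5, 1, 14, 0, 9, 19, 10]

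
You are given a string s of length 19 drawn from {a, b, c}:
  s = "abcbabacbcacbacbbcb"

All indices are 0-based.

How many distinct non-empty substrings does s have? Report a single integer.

157

rank | idx | suffix
   0 |   4 | abacbcacbacbbcb
   1 |   0 | abcbabacbcacbacbbcb
   2 |  10 | acbacbbcb
   3 |  13 | acbbcb
   4 |   6 | acbcacbacbbcb
   5 |  18 | b
   6 |   3 | babacbcacbacbbcb
   7 |  12 | bacbbcb
   8 |   5 | bacbcacbacbbcb
   9 |  15 | bbcb
  10 |   8 | bcacbacbbcb
  11 |  16 | bcb
  12 |   1 | bcbabacbcacbacbbcb
  13 |   9 | cacbacbbcb
  14 |  17 | cb
  15 |   2 | cbabacbcacbacbbcb
  16 |  11 | cbacbbcb
  17 |  14 | cbbcb
  18 |   7 | cbcacbacbbcb

SA = [4, 0, 10, 13, 6, 18, 3, 12, 5, 15, 8, 16, 1, 9, 17, 2, 11, 14, 7]
i: (SA[i-1],SA[i]) lcp shared
  1: (4,0) 2 'ab'
  2: (0,10) 1 'a'
  3: (10,13) 3 'acb'
  4: (13,6) 3 'acb'
  5: (6,18) 0 ''
  6: (18,3) 1 'b'
  7: (3,12) 2 'ba'
  8: (12,5) 4 'bacb'
  9: (5,15) 1 'b'
  10: (15,8) 1 'b'
  11: (8,16) 2 'bc'
  12: (16,1) 3 'bcb'
  13: (1,9) 0 ''
  14: (9,17) 1 'c'
  15: (17,2) 2 'cb'
  16: (2,11) 3 'cba'
  17: (11,14) 2 'cb'
  18: (14,7) 2 'cb'

n(n+1)/2 = 19·20/2 = 190
Σ LCP = 0 + 2 + 1 + 3 + 3 + 0 + 1 + 2 + 4 + 1 + 1 + 2 + 3 + 0 + 1 + 2 + 3 + 2 + 2 = 33
distinct = 190 − 33 = 157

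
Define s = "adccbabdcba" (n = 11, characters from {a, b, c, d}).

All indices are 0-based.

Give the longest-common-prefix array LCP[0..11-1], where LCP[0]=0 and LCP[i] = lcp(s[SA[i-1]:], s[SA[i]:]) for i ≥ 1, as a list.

[0, 1, 1, 0, 2, 1, 0, 3, 1, 0, 2]

rank | idx | suffix
   0 |  10 | a
   1 |   5 | abdcba
   2 |   0 | adccbabdcba
   3 |   9 | ba
   4 |   4 | babdcba
   5 |   6 | bdcba
   6 |   8 | cba
   7 |   3 | cbabdcba
   8 |   2 | ccbabdcba
   9 |   7 | dcba
  10 |   1 | dccbabdcba

SA = [10, 5, 0, 9, 4, 6, 8, 3, 2, 7, 1]
[i] adj suffixes → lcp
  [1] 10/5 → 1 ('a')
  [2] 5/0 → 1 ('a')
  [3] 0/9 → 0 ('')
  [4] 9/4 → 2 ('ba')
  [5] 4/6 → 1 ('b')
  [6] 6/8 → 0 ('')
  [7] 8/3 → 3 ('cba')
  [8] 3/2 → 1 ('c')
  [9] 2/7 → 0 ('')
  [10] 7/1 → 2 ('dc')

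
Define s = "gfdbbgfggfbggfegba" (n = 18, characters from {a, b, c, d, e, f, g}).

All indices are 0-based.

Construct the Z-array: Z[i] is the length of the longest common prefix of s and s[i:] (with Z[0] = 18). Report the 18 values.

Z[0]=18
i=1: fresh scan; Z[1]=0
i=2: fresh scan; Z[2]=0
i=3: fresh scan; Z[3]=0
i=4: fresh scan; Z[4]=0
i=5: fresh scan; Z[5]=2 scan→box=[5,7)
i=6: min(r-i=1, Z[1]=0)=0; Z[6]=0
i=7: fresh scan; Z[7]=1 scan→box=[7,8)
i=8: fresh scan; Z[8]=2 scan→box=[8,10)
i=9: min(r-i=1, Z[1]=0)=0; Z[9]=0
i=10: fresh scan; Z[10]=0
i=11: fresh scan; Z[11]=1 scan→box=[11,12)
i=12: fresh scan; Z[12]=2 scan→box=[12,14)
i=13: min(r-i=1, Z[1]=0)=0; Z[13]=0
i=14: fresh scan; Z[14]=0
i=15: fresh scan; Z[15]=1 scan→box=[15,16)
i=16: fresh scan; Z[16]=0
i=17: fresh scan; Z[17]=0

[18, 0, 0, 0, 0, 2, 0, 1, 2, 0, 0, 1, 2, 0, 0, 1, 0, 0]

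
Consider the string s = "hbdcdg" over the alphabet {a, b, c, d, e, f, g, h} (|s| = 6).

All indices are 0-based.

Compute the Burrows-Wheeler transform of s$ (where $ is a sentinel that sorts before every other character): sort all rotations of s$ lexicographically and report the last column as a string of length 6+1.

ghdbcd$

rank  rotation last
    0  $hbdcdg  g
    1  bdcdg$h  h
    2  cdg$hbd  d
    3  dcdg$hb  b
    4  dg$hbdc  c
    5  g$hbdcd  d
    6  hbdcdg$  $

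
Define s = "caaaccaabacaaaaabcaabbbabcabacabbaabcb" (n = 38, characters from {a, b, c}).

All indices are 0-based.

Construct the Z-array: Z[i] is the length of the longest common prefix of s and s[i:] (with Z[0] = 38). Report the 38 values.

[38, 0, 0, 0, 1, 3, 0, 0, 0, 0, 4, 0, 0, 0, 0, 0, 0, 3, 0, 0, 0, 0, 0, 0, 0, 2, 0, 0, 0, 2, 0, 0, 0, 0, 0, 0, 1, 0]

Z[0]=38
i=1: i≥r, start 0; Z[1]=0
i=2: i≥r, start 0; Z[2]=0
i=3: i≥r, start 0; Z[3]=0
i=4: i≥r, start 0; Z[4]=1 extend→box=[4,5)
i=5: i≥r, start 0; Z[5]=3 extend→box=[5,8)
i=6: min(r-i=2, Z[1]=0)=0; Z[6]=0
i=7: min(r-i=1, Z[2]=0)=0; Z[7]=0
i=8: i≥r, start 0; Z[8]=0
i=9: i≥r, start 0; Z[9]=0
i=10: i≥r, start 0; Z[10]=4 extend→box=[10,14)
i=11: min(r-i=3, Z[1]=0)=0; Z[11]=0
i=12: min(r-i=2, Z[2]=0)=0; Z[12]=0
i=13: min(r-i=1, Z[3]=0)=0; Z[13]=0
i=14: i≥r, start 0; Z[14]=0
i=15: i≥r, start 0; Z[15]=0
i=16: i≥r, start 0; Z[16]=0
i=17: i≥r, start 0; Z[17]=3 extend→box=[17,20)
i=18: min(r-i=2, Z[1]=0)=0; Z[18]=0
i=19: min(r-i=1, Z[2]=0)=0; Z[19]=0
i=20: i≥r, start 0; Z[20]=0
i=21: i≥r, start 0; Z[21]=0
i=22: i≥r, start 0; Z[22]=0
i=23: i≥r, start 0; Z[23]=0
i=24: i≥r, start 0; Z[24]=0
i=25: i≥r, start 0; Z[25]=2 extend→box=[25,27)
i=26: min(r-i=1, Z[1]=0)=0; Z[26]=0
i=27: i≥r, start 0; Z[27]=0
i=28: i≥r, start 0; Z[28]=0
i=29: i≥r, start 0; Z[29]=2 extend→box=[29,31)
i=30: min(r-i=1, Z[1]=0)=0; Z[30]=0
i=31: i≥r, start 0; Z[31]=0
i=32: i≥r, start 0; Z[32]=0
i=33: i≥r, start 0; Z[33]=0
i=34: i≥r, start 0; Z[34]=0
i=35: i≥r, start 0; Z[35]=0
i=36: i≥r, start 0; Z[36]=1 extend→box=[36,37)
i=37: i≥r, start 0; Z[37]=0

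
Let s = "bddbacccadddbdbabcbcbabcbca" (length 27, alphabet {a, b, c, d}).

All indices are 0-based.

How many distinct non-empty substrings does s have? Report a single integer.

327

rank→(start, suffix):
  0 → (26, 'a')
  1 → (21, 'abcbca')
  2 → (15, 'abcbcbabcbca')
  3 → (4, 'acccadddbdbabcbcbabcbca')
  4 → (8, 'adddbdbabcbcbabcbca')
  5 → (20, 'babcbca')
  6 → (14, 'babcbcbabcbca')
  7 → (3, 'bacccadddbdbabcbcbabcbca')
  8 → (24, 'bca')
  9 → (18, 'bcbabcbca')
  10 → (22, 'bcbca')
  11 → (16, 'bcbcbabcbca')
  12 → (12, 'bdbabcbcbabcbca')
  13 → (0, 'bddbacccadddbdbabcbcbabcbca')
  14 → (25, 'ca')
  15 → (7, 'cadddbdbabcbcbabcbca')
  16 → (19, 'cbabcbca')
  17 → (23, 'cbca')
  18 → (17, 'cbcbabcbca')
  19 → (6, 'ccadddbdbabcbcbabcbca')
  20 → (5, 'cccadddbdbabcbcbabcbca')
  21 → (13, 'dbabcbcbabcbca')
  22 → (2, 'dbacccadddbdbabcbcbabcbca')
  23 → (11, 'dbdbabcbcbabcbca')
  24 → (1, 'ddbacccadddbdbabcbcbabcbca')
  25 → (10, 'ddbdbabcbcbabcbca')
  26 → (9, 'dddbdbabcbcbabcbca')

SA = [26, 21, 15, 4, 8, 20, 14, 3, 24, 18, 22, 16, 12, 0, 25, 7, 19, 23, 17, 6, 5, 13, 2, 11, 1, 10, 9]
[i] adj suffixes → lcp
  [1] 26/21 → 1 ('a')
  [2] 21/15 → 5 ('abcbc')
  [3] 15/4 → 1 ('a')
  [4] 4/8 → 1 ('a')
  [5] 8/20 → 0 ('')
  [6] 20/14 → 6 ('babcbc')
  [7] 14/3 → 2 ('ba')
  [8] 3/24 → 1 ('b')
  [9] 24/18 → 2 ('bc')
  [10] 18/22 → 3 ('bcb')
  [11] 22/16 → 4 ('bcbc')
  [12] 16/12 → 1 ('b')
  [13] 12/0 → 2 ('bd')
  [14] 0/25 → 0 ('')
  [15] 25/7 → 2 ('ca')
  [16] 7/19 → 1 ('c')
  [17] 19/23 → 2 ('cb')
  [18] 23/17 → 3 ('cbc')
  [19] 17/6 → 1 ('c')
  [20] 6/5 → 2 ('cc')
  [21] 5/13 → 0 ('')
  [22] 13/2 → 3 ('dba')
  [23] 2/11 → 2 ('db')
  [24] 11/1 → 1 ('d')
  [25] 1/10 → 3 ('ddb')
  [26] 10/9 → 2 ('dd')

n(n+1)/2 = 27·28/2 = 378
Σ LCP = 0 + 1 + 5 + 1 + 1 + 0 + 6 + 2 + 1 + 2 + 3 + 4 + 1 + 2 + 0 + 2 + 1 + 2 + 3 + 1 + 2 + 0 + 3 + 2 + 1 + 3 + 2 = 51
distinct = 378 − 51 = 327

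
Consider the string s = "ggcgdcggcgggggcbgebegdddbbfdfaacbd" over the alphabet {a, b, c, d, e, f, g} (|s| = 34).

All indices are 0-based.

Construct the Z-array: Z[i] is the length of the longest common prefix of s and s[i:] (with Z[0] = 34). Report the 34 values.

[34, 1, 0, 1, 0, 0, 4, 1, 0, 2, 2, 2, 3, 1, 0, 0, 1, 0, 0, 0, 1, 0, 0, 0, 0, 0, 0, 0, 0, 0, 0, 0, 0, 0]

Z[0]=34
i=1: outside box; Z[1]=1 scan→box=[1,2)
i=2: outside box; Z[2]=0
i=3: outside box; Z[3]=1 scan→box=[3,4)
i=4: outside box; Z[4]=0
i=5: outside box; Z[5]=0
i=6: outside box; Z[6]=4 scan→box=[6,10)
i=7: min(r-i=3, Z[1]=1)=1; Z[7]=1
i=8: min(r-i=2, Z[2]=0)=0; Z[8]=0
i=9: min(r-i=1, Z[3]=1)=1; Z[9]=2 scan→box=[9,11)
i=10: min(r-i=1, Z[1]=1)=1; Z[10]=2 scan→box=[10,12)
i=11: min(r-i=1, Z[1]=1)=1; Z[11]=2 scan→box=[11,13)
i=12: min(r-i=1, Z[1]=1)=1; Z[12]=3 scan→box=[12,15)
i=13: min(r-i=2, Z[1]=1)=1; Z[13]=1
i=14: min(r-i=1, Z[2]=0)=0; Z[14]=0
i=15: outside box; Z[15]=0
i=16: outside box; Z[16]=1 scan→box=[16,17)
i=17: outside box; Z[17]=0
i=18: outside box; Z[18]=0
i=19: outside box; Z[19]=0
i=20: outside box; Z[20]=1 scan→box=[20,21)
i=21: outside box; Z[21]=0
i=22: outside box; Z[22]=0
i=23: outside box; Z[23]=0
i=24: outside box; Z[24]=0
i=25: outside box; Z[25]=0
i=26: outside box; Z[26]=0
i=27: outside box; Z[27]=0
i=28: outside box; Z[28]=0
i=29: outside box; Z[29]=0
i=30: outside box; Z[30]=0
i=31: outside box; Z[31]=0
i=32: outside box; Z[32]=0
i=33: outside box; Z[33]=0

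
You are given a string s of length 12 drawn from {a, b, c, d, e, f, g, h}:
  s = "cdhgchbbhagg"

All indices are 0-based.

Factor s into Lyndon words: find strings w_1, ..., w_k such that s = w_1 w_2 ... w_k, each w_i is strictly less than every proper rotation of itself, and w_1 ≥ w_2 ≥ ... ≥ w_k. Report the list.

["cdhgch", "bbh", "agg"]

emit factor 1: 'cdhgch' (i=0, period=6)
emit factor 2: 'bbh' (i=6, period=3)
emit factor 3: 'agg' (i=9, period=3)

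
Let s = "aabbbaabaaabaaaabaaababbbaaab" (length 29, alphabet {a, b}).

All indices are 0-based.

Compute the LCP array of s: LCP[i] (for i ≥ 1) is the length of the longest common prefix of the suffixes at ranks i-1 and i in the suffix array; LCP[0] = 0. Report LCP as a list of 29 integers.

rank | idx | suffix
   0 |  12 | aaaabaaababbbaaab
   1 |  25 | aaab
   2 |   8 | aaabaaaabaaababbbaaab
   3 |  13 | aaabaaababbbaaab
   4 |  17 | aaababbbaaab
   5 |  26 | aab
   6 |   9 | aabaaaabaaababbbaaab
   7 |   5 | aabaaabaaaabaaababbbaaab
   8 |  14 | aabaaababbbaaab
   9 |  18 | aababbbaaab
  10 |   0 | aabbbaabaaabaaaabaaababbbaaab
  11 |  27 | ab
  12 |  10 | abaaaabaaababbbaaab
  13 |   6 | abaaabaaaabaaababbbaaab
  14 |  15 | abaaababbbaaab
  15 |  19 | ababbbaaab
  16 |  21 | abbbaaab
  17 |   1 | abbbaabaaabaaaabaaababbbaaab
  18 |  28 | b
  19 |  11 | baaaabaaababbbaaab
  20 |  24 | baaab
  21 |   7 | baaabaaaabaaababbbaaab
  22 |  16 | baaababbbaaab
  23 |   4 | baabaaabaaaabaaababbbaaab
  24 |  20 | babbbaaab
  25 |  23 | bbaaab
  26 |   3 | bbaabaaabaaaabaaababbbaaab
  27 |  22 | bbbaaab
  28 |   2 | bbbaabaaabaaaabaaababbbaaab

SA = [12, 25, 8, 13, 17, 26, 9, 5, 14, 18, 0, 27, 10, 6, 15, 19, 21, 1, 28, 11, 24, 7, 16, 4, 20, 23, 3, 22, 2]
rank  pair      lcp
   1  s[12:],s[25:]  3  'aaa'
   2  s[25:],s[8:]  4  'aaab'
   3  s[8:],s[13:]  7  'aaabaaa'
   4  s[13:],s[17:]  5  'aaaba'
   5  s[17:],s[26:]  2  'aa'
   6  s[26:],s[9:]  3  'aab'
   7  s[9:],s[5:]  6  'aabaaa'
   8  s[5:],s[14:]  8  'aabaaaba'
   9  s[14:],s[18:]  4  'aaba'
  10  s[18:],s[0:]  3  'aab'
  11  s[0:],s[27:]  1  'a'
  12  s[27:],s[10:]  2  'ab'
  13  s[10:],s[6:]  5  'abaaa'
  14  s[6:],s[15:]  7  'abaaaba'
  15  s[15:],s[19:]  3  'aba'
  16  s[19:],s[21:]  2  'ab'
  17  s[21:],s[1:]  6  'abbbaa'
  18  s[1:],s[28:]  0  ''
  19  s[28:],s[11:]  1  'b'
  20  s[11:],s[24:]  4  'baaa'
  21  s[24:],s[7:]  5  'baaab'
  22  s[7:],s[16:]  6  'baaaba'
  23  s[16:],s[4:]  3  'baa'
  24  s[4:],s[20:]  2  'ba'
  25  s[20:],s[23:]  1  'b'
  26  s[23:],s[3:]  4  'bbaa'
  27  s[3:],s[22:]  2  'bb'
  28  s[22:],s[2:]  5  'bbbaa'

[0, 3, 4, 7, 5, 2, 3, 6, 8, 4, 3, 1, 2, 5, 7, 3, 2, 6, 0, 1, 4, 5, 6, 3, 2, 1, 4, 2, 5]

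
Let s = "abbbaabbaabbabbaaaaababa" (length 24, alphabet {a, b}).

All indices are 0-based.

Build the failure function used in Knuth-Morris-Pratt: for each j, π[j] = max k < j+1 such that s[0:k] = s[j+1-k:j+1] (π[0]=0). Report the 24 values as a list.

[0, 0, 0, 0, 1, 1, 2, 3, 1, 1, 2, 3, 1, 2, 3, 1, 1, 1, 1, 1, 2, 1, 2, 1]

π[0] = 0
j=1 s[j]='b': π[1]=0 (border '')
j=2 s[j]='b': π[2]=0 (border '')
j=3 s[j]='b': π[3]=0 (border '')
j=4 s[j]='a': π[4]=1 (border 'a')
j=5 s[j]='a': k: 1→0; π[5]=1 (border 'a')
j=6 s[j]='b': π[6]=2 (border 'ab')
j=7 s[j]='b': π[7]=3 (border 'abb')
j=8 s[j]='a': k: 3→0; π[8]=1 (border 'a')
j=9 s[j]='a': k: 1→0; π[9]=1 (border 'a')
j=10 s[j]='b': π[10]=2 (border 'ab')
j=11 s[j]='b': π[11]=3 (border 'abb')
j=12 s[j]='a': k: 3→0; π[12]=1 (border 'a')
j=13 s[j]='b': π[13]=2 (border 'ab')
j=14 s[j]='b': π[14]=3 (border 'abb')
j=15 s[j]='a': k: 3→0; π[15]=1 (border 'a')
j=16 s[j]='a': k: 1→0; π[16]=1 (border 'a')
j=17 s[j]='a': k: 1→0; π[17]=1 (border 'a')
j=18 s[j]='a': k: 1→0; π[18]=1 (border 'a')
j=19 s[j]='a': k: 1→0; π[19]=1 (border 'a')
j=20 s[j]='b': π[20]=2 (border 'ab')
j=21 s[j]='a': k: 2→0; π[21]=1 (border 'a')
j=22 s[j]='b': π[22]=2 (border 'ab')
j=23 s[j]='a': k: 2→0; π[23]=1 (border 'a')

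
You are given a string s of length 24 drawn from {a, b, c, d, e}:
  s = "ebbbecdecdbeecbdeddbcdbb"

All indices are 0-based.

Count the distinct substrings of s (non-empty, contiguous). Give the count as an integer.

sorted suffixes:
  #0 SA[0]=23  'b'
  #1 SA[1]=22  'bb'
  #2 SA[2]=1  'bbbecdecdbeecbdeddbcdbb'
  #3 SA[3]=2  'bbecdecdbeecbdeddbcdbb'
  #4 SA[4]=19  'bcdbb'
  #5 SA[5]=14  'bdeddbcdbb'
  #6 SA[6]=3  'becdecdbeecbdeddbcdbb'
  #7 SA[7]=10  'beecbdeddbcdbb'
  #8 SA[8]=13  'cbdeddbcdbb'
  #9 SA[9]=20  'cdbb'
  #10 SA[10]=8  'cdbeecbdeddbcdbb'
  #11 SA[11]=5  'cdecdbeecbdeddbcdbb'
  #12 SA[12]=21  'dbb'
  #13 SA[13]=18  'dbcdbb'
  #14 SA[14]=9  'dbeecbdeddbcdbb'
  #15 SA[15]=17  'ddbcdbb'
  #16 SA[16]=6  'decdbeecbdeddbcdbb'
  #17 SA[17]=15  'deddbcdbb'
  #18 SA[18]=0  'ebbbecdecdbeecbdeddbcdbb'
  #19 SA[19]=12  'ecbdeddbcdbb'
  #20 SA[20]=7  'ecdbeecbdeddbcdbb'
  #21 SA[21]=4  'ecdecdbeecbdeddbcdbb'
  #22 SA[22]=16  'eddbcdbb'
  #23 SA[23]=11  'eecbdeddbcdbb'

SA = [23, 22, 1, 2, 19, 14, 3, 10, 13, 20, 8, 5, 21, 18, 9, 17, 6, 15, 0, 12, 7, 4, 16, 11]
rank  pair      lcp
   1  s[23:],s[22:]  1  'b'
   2  s[22:],s[1:]  2  'bb'
   3  s[1:],s[2:]  2  'bb'
   4  s[2:],s[19:]  1  'b'
   5  s[19:],s[14:]  1  'b'
   6  s[14:],s[3:]  1  'b'
   7  s[3:],s[10:]  2  'be'
   8  s[10:],s[13:]  0  ''
   9  s[13:],s[20:]  1  'c'
  10  s[20:],s[8:]  3  'cdb'
  11  s[8:],s[5:]  2  'cd'
  12  s[5:],s[21:]  0  ''
  13  s[21:],s[18:]  2  'db'
  14  s[18:],s[9:]  2  'db'
  15  s[9:],s[17:]  1  'd'
  16  s[17:],s[6:]  1  'd'
  17  s[6:],s[15:]  2  'de'
  18  s[15:],s[0:]  0  ''
  19  s[0:],s[12:]  1  'e'
  20  s[12:],s[7:]  2  'ec'
  21  s[7:],s[4:]  3  'ecd'
  22  s[4:],s[16:]  1  'e'
  23  s[16:],s[11:]  1  'e'

n(n+1)/2 = 24·25/2 = 300
Σ LCP = 0 + 1 + 2 + 2 + 1 + 1 + 1 + 2 + 0 + 1 + 3 + 2 + 0 + 2 + 2 + 1 + 1 + 2 + 0 + 1 + 2 + 3 + 1 + 1 = 32
distinct = 300 − 32 = 268

268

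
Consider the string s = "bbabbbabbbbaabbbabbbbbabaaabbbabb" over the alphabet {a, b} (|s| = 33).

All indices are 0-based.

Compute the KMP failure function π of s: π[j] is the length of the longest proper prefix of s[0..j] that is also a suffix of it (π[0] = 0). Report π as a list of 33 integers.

π[0] = 0
j=1 s[j]='b': π[1]=1 (border 'b')
j=2 s[j]='a': k: 1→0; π[2]=0 (border '')
j=3 s[j]='b': π[3]=1 (border 'b')
j=4 s[j]='b': π[4]=2 (border 'bb')
j=5 s[j]='b': k: 2→1; π[5]=2 (border 'bb')
j=6 s[j]='a': π[6]=3 (border 'bba')
j=7 s[j]='b': π[7]=4 (border 'bbab')
j=8 s[j]='b': π[8]=5 (border 'bbabb')
j=9 s[j]='b': π[9]=6 (border 'bbabbb')
j=10 s[j]='b': k: 6→2→1; π[10]=2 (border 'bb')
j=11 s[j]='a': π[11]=3 (border 'bba')
j=12 s[j]='a': k: 3→0; π[12]=0 (border '')
j=13 s[j]='b': π[13]=1 (border 'b')
j=14 s[j]='b': π[14]=2 (border 'bb')
j=15 s[j]='b': k: 2→1; π[15]=2 (border 'bb')
j=16 s[j]='a': π[16]=3 (border 'bba')
j=17 s[j]='b': π[17]=4 (border 'bbab')
j=18 s[j]='b': π[18]=5 (border 'bbabb')
j=19 s[j]='b': π[19]=6 (border 'bbabbb')
j=20 s[j]='b': k: 6→2→1; π[20]=2 (border 'bb')
j=21 s[j]='b': k: 2→1; π[21]=2 (border 'bb')
j=22 s[j]='a': π[22]=3 (border 'bba')
j=23 s[j]='b': π[23]=4 (border 'bbab')
j=24 s[j]='a': k: 4→1→0; π[24]=0 (border '')
j=25 s[j]='a': π[25]=0 (border '')
j=26 s[j]='a': π[26]=0 (border '')
j=27 s[j]='b': π[27]=1 (border 'b')
j=28 s[j]='b': π[28]=2 (border 'bb')
j=29 s[j]='b': k: 2→1; π[29]=2 (border 'bb')
j=30 s[j]='a': π[30]=3 (border 'bba')
j=31 s[j]='b': π[31]=4 (border 'bbab')
j=32 s[j]='b': π[32]=5 (border 'bbabb')

[0, 1, 0, 1, 2, 2, 3, 4, 5, 6, 2, 3, 0, 1, 2, 2, 3, 4, 5, 6, 2, 2, 3, 4, 0, 0, 0, 1, 2, 2, 3, 4, 5]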